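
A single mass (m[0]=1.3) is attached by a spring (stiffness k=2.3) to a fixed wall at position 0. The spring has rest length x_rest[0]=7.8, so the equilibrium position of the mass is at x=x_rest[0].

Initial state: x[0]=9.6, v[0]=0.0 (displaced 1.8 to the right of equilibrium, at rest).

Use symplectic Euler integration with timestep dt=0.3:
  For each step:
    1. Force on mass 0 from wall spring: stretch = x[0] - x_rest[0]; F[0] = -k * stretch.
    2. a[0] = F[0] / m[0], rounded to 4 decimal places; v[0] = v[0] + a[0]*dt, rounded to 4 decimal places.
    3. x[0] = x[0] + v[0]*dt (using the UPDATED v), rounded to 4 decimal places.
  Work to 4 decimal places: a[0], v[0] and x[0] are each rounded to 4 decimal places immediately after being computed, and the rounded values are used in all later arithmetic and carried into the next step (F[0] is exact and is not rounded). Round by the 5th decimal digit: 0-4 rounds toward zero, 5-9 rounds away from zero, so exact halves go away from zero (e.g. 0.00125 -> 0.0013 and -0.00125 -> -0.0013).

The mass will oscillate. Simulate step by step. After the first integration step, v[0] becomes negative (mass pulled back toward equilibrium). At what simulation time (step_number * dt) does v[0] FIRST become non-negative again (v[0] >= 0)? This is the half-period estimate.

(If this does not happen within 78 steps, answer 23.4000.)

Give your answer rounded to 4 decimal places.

Answer: 2.4000

Derivation:
Step 0: x=[9.6000] v=[0.0000]
Step 1: x=[9.3134] v=[-0.9554]
Step 2: x=[8.7858] v=[-1.7587]
Step 3: x=[8.1012] v=[-2.2819]
Step 4: x=[7.3687] v=[-2.4418]
Step 5: x=[6.7048] v=[-2.2129]
Step 6: x=[6.2153] v=[-1.6316]
Step 7: x=[5.9782] v=[-0.7905]
Step 8: x=[6.0312] v=[0.1765]
First v>=0 after going negative at step 8, time=2.4000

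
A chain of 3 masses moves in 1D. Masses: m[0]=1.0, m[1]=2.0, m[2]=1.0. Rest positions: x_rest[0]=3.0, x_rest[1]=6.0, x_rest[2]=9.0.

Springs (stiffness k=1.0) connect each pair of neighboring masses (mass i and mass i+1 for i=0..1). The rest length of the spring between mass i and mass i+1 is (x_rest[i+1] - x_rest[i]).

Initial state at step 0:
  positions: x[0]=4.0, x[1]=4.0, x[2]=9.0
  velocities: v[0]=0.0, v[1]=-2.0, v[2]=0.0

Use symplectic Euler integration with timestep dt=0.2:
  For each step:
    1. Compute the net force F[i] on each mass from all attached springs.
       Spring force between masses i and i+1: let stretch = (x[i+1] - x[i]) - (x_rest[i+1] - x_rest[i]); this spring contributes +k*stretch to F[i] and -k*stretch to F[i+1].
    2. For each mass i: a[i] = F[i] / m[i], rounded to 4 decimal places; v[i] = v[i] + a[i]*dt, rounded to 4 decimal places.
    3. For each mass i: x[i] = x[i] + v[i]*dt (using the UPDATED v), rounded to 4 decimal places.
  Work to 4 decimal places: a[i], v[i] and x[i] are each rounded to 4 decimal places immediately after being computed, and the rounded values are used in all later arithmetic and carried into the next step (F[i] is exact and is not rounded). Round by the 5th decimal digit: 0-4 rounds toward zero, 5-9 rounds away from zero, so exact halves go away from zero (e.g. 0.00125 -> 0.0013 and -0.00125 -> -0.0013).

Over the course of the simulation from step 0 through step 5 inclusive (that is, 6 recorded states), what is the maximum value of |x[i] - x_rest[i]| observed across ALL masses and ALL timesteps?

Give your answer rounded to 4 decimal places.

Step 0: x=[4.0000 4.0000 9.0000] v=[0.0000 -2.0000 0.0000]
Step 1: x=[3.8800 3.7000 8.9200] v=[-0.6000 -1.5000 -0.4000]
Step 2: x=[3.6328 3.5080 8.7512] v=[-1.2360 -0.9600 -0.8440]
Step 3: x=[3.2606 3.4234 8.4927] v=[-1.8610 -0.4232 -1.2926]
Step 4: x=[2.7749 3.4369 8.1514] v=[-2.4284 0.0675 -1.7065]
Step 5: x=[2.1957 3.5315 7.7415] v=[-2.8960 0.4728 -2.0494]
Max displacement = 2.5766

Answer: 2.5766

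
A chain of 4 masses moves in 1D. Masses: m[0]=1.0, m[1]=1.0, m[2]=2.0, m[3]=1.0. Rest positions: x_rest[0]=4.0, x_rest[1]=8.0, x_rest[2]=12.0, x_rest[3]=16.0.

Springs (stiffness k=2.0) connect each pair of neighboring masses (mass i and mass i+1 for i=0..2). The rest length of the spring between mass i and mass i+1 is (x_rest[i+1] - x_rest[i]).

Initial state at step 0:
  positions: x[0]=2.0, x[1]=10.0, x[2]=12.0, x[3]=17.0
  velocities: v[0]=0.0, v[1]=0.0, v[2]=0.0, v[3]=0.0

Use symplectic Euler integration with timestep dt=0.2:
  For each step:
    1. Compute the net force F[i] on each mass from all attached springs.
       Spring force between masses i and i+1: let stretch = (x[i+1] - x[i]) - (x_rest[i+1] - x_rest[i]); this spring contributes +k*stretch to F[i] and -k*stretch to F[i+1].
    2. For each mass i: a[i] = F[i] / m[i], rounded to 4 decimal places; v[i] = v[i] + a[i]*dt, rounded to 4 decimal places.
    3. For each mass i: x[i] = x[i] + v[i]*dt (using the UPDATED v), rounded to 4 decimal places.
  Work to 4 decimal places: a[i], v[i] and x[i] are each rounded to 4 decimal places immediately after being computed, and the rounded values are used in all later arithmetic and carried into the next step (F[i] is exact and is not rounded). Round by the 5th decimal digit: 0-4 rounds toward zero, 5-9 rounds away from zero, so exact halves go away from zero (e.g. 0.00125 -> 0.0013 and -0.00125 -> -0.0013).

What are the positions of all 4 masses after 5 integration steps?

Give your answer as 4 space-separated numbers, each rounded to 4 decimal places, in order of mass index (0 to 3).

Step 0: x=[2.0000 10.0000 12.0000 17.0000] v=[0.0000 0.0000 0.0000 0.0000]
Step 1: x=[2.3200 9.5200 12.1200 16.9200] v=[1.6000 -2.4000 0.6000 -0.4000]
Step 2: x=[2.8960 8.6720 12.3280 16.7760] v=[2.8800 -4.2400 1.0400 -0.7200]
Step 3: x=[3.6141 7.6544 12.5677 16.5962] v=[3.5904 -5.0880 1.1984 -0.8992]
Step 4: x=[4.3354 6.7066 12.7720 16.4141] v=[3.6065 -4.7388 1.0214 -0.9106]
Step 5: x=[4.9264 6.0544 12.8793 16.2606] v=[2.9550 -3.2611 0.5367 -0.7674]

Answer: 4.9264 6.0544 12.8793 16.2606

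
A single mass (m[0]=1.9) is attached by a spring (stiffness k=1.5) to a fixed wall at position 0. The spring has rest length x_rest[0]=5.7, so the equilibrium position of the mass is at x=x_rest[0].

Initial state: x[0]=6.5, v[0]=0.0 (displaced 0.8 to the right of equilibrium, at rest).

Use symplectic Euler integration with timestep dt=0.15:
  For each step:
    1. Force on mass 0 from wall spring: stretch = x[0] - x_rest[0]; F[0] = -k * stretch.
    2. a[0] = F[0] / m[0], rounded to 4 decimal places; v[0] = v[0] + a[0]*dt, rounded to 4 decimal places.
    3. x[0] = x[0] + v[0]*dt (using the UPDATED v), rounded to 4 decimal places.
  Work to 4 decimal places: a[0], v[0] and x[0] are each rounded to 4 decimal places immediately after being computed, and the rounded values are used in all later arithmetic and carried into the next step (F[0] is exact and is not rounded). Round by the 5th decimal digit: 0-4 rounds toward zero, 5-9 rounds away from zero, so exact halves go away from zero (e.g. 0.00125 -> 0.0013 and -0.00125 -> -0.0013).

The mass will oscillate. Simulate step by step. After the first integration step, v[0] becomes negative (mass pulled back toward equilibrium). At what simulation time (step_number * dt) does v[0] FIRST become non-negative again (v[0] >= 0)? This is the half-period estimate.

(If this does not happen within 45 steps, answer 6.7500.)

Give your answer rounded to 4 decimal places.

Step 0: x=[6.5000] v=[0.0000]
Step 1: x=[6.4858] v=[-0.0947]
Step 2: x=[6.4576] v=[-0.1878]
Step 3: x=[6.4160] v=[-0.2775]
Step 4: x=[6.3617] v=[-0.3623]
Step 5: x=[6.2956] v=[-0.4407]
Step 6: x=[6.2189] v=[-0.5112]
Step 7: x=[6.1330] v=[-0.5727]
Step 8: x=[6.0394] v=[-0.6240]
Step 9: x=[5.9398] v=[-0.6642]
Step 10: x=[5.8359] v=[-0.6926]
Step 11: x=[5.7296] v=[-0.7087]
Step 12: x=[5.6228] v=[-0.7122]
Step 13: x=[5.5173] v=[-0.7031]
Step 14: x=[5.4151] v=[-0.6815]
Step 15: x=[5.3179] v=[-0.6478]
Step 16: x=[5.2275] v=[-0.6025]
Step 17: x=[5.1455] v=[-0.5466]
Step 18: x=[5.0734] v=[-0.4809]
Step 19: x=[5.0124] v=[-0.4067]
Step 20: x=[4.9636] v=[-0.3253]
Step 21: x=[4.9279] v=[-0.2381]
Step 22: x=[4.9059] v=[-0.1467]
Step 23: x=[4.8980] v=[-0.0527]
Step 24: x=[4.9043] v=[0.0423]
First v>=0 after going negative at step 24, time=3.6000

Answer: 3.6000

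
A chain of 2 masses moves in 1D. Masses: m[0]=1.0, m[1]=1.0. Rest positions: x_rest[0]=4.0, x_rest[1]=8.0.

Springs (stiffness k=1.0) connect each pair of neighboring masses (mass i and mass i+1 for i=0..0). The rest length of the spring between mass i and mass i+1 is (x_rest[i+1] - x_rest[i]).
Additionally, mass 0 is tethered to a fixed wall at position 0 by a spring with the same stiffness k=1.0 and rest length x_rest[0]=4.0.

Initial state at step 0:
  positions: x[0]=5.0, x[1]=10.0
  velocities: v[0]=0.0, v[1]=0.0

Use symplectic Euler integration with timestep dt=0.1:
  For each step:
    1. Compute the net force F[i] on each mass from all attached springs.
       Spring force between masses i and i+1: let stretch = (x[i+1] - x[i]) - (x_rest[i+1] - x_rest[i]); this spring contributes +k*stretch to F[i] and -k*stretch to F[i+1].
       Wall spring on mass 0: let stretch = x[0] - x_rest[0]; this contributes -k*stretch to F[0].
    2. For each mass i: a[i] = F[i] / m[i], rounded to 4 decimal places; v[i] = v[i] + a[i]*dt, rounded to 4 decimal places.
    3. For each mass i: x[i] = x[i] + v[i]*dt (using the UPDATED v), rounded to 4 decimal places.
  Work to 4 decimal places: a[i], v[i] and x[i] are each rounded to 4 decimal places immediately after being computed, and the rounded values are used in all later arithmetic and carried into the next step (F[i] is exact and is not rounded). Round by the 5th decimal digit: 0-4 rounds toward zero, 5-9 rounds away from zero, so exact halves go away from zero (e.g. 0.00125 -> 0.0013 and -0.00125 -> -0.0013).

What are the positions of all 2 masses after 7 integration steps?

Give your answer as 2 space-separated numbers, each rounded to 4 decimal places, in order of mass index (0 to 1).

Step 0: x=[5.0000 10.0000] v=[0.0000 0.0000]
Step 1: x=[5.0000 9.9900] v=[0.0000 -0.1000]
Step 2: x=[4.9999 9.9701] v=[-0.0010 -0.1990]
Step 3: x=[4.9995 9.9405] v=[-0.0040 -0.2960]
Step 4: x=[4.9985 9.9015] v=[-0.0099 -0.3901]
Step 5: x=[4.9966 9.8535] v=[-0.0195 -0.4804]
Step 6: x=[4.9933 9.7969] v=[-0.0335 -0.5661]
Step 7: x=[4.9881 9.7323] v=[-0.0525 -0.6465]

Answer: 4.9881 9.7323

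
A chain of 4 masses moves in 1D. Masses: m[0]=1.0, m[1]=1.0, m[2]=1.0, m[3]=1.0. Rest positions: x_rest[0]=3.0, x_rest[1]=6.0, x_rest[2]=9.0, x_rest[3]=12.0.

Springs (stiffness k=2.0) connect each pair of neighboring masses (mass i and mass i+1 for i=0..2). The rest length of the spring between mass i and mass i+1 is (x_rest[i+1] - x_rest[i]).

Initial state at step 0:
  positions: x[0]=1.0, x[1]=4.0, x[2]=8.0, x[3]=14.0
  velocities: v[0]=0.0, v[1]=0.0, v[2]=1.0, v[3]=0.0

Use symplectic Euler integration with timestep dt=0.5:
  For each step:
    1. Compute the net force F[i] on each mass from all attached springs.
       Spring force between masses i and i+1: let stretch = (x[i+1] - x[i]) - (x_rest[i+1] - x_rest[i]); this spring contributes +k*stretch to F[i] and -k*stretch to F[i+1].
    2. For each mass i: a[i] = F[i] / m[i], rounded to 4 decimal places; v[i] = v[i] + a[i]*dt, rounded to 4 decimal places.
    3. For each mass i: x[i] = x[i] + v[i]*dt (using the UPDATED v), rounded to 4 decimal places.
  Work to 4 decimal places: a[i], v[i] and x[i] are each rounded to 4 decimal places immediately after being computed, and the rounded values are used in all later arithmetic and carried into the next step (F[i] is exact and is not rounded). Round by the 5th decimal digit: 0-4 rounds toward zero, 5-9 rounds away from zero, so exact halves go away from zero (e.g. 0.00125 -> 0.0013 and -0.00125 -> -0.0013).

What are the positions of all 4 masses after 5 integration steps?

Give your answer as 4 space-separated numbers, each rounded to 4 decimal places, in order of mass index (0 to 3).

Step 0: x=[1.0000 4.0000 8.0000 14.0000] v=[0.0000 0.0000 1.0000 0.0000]
Step 1: x=[1.0000 4.5000 9.5000 12.5000] v=[0.0000 1.0000 3.0000 -3.0000]
Step 2: x=[1.2500 5.7500 10.0000 11.0000] v=[0.5000 2.5000 1.0000 -3.0000]
Step 3: x=[2.2500 6.8750 8.8750 10.5000] v=[2.0000 2.2500 -2.2500 -1.0000]
Step 4: x=[4.0625 6.6875 7.5625 10.6875] v=[3.6250 -0.3750 -2.6250 0.3750]
Step 5: x=[5.6875 5.6250 7.3750 10.8125] v=[3.2500 -2.1250 -0.3750 0.2500]

Answer: 5.6875 5.6250 7.3750 10.8125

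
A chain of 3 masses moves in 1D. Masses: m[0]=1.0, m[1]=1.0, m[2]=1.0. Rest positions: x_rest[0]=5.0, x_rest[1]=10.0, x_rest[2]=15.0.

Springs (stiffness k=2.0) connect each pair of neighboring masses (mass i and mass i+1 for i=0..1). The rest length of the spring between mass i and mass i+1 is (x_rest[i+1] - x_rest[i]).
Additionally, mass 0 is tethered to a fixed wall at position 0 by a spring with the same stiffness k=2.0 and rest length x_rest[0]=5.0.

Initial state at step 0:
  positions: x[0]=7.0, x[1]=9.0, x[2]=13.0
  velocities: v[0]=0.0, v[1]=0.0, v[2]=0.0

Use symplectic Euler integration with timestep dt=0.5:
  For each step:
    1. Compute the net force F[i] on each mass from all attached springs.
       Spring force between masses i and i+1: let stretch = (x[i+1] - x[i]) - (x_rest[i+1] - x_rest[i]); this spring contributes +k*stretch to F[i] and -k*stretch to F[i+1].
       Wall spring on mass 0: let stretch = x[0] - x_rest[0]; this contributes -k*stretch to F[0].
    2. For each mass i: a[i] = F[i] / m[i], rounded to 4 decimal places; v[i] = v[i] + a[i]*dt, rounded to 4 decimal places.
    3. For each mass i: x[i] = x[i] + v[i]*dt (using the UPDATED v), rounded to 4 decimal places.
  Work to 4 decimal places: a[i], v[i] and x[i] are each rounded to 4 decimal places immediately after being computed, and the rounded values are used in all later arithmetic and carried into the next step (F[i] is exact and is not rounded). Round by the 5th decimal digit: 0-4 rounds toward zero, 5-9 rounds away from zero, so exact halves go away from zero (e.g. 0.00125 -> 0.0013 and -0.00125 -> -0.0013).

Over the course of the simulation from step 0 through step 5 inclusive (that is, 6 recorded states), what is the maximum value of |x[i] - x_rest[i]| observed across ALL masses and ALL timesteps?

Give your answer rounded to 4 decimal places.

Step 0: x=[7.0000 9.0000 13.0000] v=[0.0000 0.0000 0.0000]
Step 1: x=[4.5000 10.0000 13.5000] v=[-5.0000 2.0000 1.0000]
Step 2: x=[2.5000 10.0000 14.7500] v=[-4.0000 0.0000 2.5000]
Step 3: x=[3.0000 8.6250 16.1250] v=[1.0000 -2.7500 2.7500]
Step 4: x=[4.8125 8.1875 16.2500] v=[3.6250 -0.8750 0.2500]
Step 5: x=[5.9063 10.0938 14.8438] v=[2.1875 3.8125 -2.8125]
Max displacement = 2.5000

Answer: 2.5000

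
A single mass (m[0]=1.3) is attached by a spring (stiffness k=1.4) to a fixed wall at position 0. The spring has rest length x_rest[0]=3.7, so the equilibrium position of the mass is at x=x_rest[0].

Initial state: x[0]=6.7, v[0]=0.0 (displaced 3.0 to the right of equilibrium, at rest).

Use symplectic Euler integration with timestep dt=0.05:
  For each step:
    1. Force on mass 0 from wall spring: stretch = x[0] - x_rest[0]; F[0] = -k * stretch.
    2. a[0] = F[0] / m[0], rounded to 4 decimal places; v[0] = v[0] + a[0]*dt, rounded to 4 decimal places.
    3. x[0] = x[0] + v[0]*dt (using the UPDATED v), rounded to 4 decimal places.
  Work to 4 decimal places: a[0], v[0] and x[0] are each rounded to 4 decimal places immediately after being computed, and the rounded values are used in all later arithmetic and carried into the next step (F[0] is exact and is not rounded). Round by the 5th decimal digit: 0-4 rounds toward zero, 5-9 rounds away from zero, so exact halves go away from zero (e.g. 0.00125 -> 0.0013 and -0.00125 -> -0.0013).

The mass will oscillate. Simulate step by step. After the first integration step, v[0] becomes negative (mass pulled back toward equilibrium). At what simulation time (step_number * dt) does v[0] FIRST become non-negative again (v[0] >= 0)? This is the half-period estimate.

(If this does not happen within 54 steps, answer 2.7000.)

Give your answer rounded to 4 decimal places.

Step 0: x=[6.7000] v=[0.0000]
Step 1: x=[6.6919] v=[-0.1615]
Step 2: x=[6.6758] v=[-0.3226]
Step 3: x=[6.6517] v=[-0.4828]
Step 4: x=[6.6196] v=[-0.6417]
Step 5: x=[6.5797] v=[-0.7989]
Step 6: x=[6.5320] v=[-0.9540]
Step 7: x=[6.4767] v=[-1.1065]
Step 8: x=[6.4139] v=[-1.2560]
Step 9: x=[6.3438] v=[-1.4021]
Step 10: x=[6.2666] v=[-1.5445]
Step 11: x=[6.1825] v=[-1.6827]
Step 12: x=[6.0917] v=[-1.8164]
Step 13: x=[5.9944] v=[-1.9452]
Step 14: x=[5.8910] v=[-2.0687]
Step 15: x=[5.7817] v=[-2.1867]
Step 16: x=[5.6668] v=[-2.2988]
Step 17: x=[5.5466] v=[-2.4047]
Step 18: x=[5.4214] v=[-2.5041]
Step 19: x=[5.2916] v=[-2.5968]
Step 20: x=[5.1575] v=[-2.6825]
Step 21: x=[5.0195] v=[-2.7610]
Step 22: x=[4.8779] v=[-2.8321]
Step 23: x=[4.7331] v=[-2.8955]
Step 24: x=[4.5855] v=[-2.9511]
Step 25: x=[4.4356] v=[-2.9988]
Step 26: x=[4.2837] v=[-3.0384]
Step 27: x=[4.1302] v=[-3.0698]
Step 28: x=[3.9756] v=[-3.0930]
Step 29: x=[3.8202] v=[-3.1078]
Step 30: x=[3.6645] v=[-3.1143]
Step 31: x=[3.5089] v=[-3.1124]
Step 32: x=[3.3538] v=[-3.1021]
Step 33: x=[3.1996] v=[-3.0835]
Step 34: x=[3.0468] v=[-3.0566]
Step 35: x=[2.8957] v=[-3.0214]
Step 36: x=[2.7468] v=[-2.9781]
Step 37: x=[2.6005] v=[-2.9268]
Step 38: x=[2.4571] v=[-2.8676]
Step 39: x=[2.3171] v=[-2.8007]
Step 40: x=[2.1808] v=[-2.7262]
Step 41: x=[2.0486] v=[-2.6444]
Step 42: x=[1.9208] v=[-2.5555]
Step 43: x=[1.7978] v=[-2.4597]
Step 44: x=[1.6799] v=[-2.3573]
Step 45: x=[1.5675] v=[-2.2485]
Step 46: x=[1.4608] v=[-2.1337]
Step 47: x=[1.3601] v=[-2.0131]
Step 48: x=[1.2657] v=[-1.8871]
Step 49: x=[1.1779] v=[-1.7560]
Step 50: x=[1.0969] v=[-1.6202]
Step 51: x=[1.0229] v=[-1.4800]
Step 52: x=[0.9561] v=[-1.3359]
Step 53: x=[0.8967] v=[-1.1882]
Step 54: x=[0.8448] v=[-1.0373]
v[0] did not become non-negative within 54 steps; using fallback time=2.7000

Answer: 2.7000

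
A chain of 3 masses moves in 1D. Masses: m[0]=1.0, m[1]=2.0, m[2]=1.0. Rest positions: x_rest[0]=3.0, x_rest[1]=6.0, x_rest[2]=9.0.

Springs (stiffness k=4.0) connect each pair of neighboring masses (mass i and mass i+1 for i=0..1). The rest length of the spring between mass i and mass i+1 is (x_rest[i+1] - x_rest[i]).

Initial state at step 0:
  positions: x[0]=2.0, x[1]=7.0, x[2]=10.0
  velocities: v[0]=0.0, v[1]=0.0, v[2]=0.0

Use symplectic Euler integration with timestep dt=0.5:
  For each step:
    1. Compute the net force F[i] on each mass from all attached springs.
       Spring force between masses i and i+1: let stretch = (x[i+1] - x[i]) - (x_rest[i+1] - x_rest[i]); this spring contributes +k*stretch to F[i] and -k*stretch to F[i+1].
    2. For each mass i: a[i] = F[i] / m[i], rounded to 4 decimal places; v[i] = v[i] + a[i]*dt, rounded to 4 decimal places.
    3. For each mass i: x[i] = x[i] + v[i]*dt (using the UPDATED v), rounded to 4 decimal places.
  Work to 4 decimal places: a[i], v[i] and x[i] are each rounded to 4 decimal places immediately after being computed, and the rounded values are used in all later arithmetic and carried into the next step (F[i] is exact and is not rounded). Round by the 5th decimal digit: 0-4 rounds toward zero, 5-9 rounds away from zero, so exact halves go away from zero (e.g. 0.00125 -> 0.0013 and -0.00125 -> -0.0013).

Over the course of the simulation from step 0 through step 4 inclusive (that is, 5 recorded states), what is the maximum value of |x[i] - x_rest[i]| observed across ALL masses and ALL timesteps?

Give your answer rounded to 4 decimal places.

Step 0: x=[2.0000 7.0000 10.0000] v=[0.0000 0.0000 0.0000]
Step 1: x=[4.0000 6.0000 10.0000] v=[4.0000 -2.0000 0.0000]
Step 2: x=[5.0000 6.0000 9.0000] v=[2.0000 0.0000 -2.0000]
Step 3: x=[4.0000 7.0000 8.0000] v=[-2.0000 2.0000 -2.0000]
Step 4: x=[3.0000 7.0000 9.0000] v=[-2.0000 0.0000 2.0000]
Max displacement = 2.0000

Answer: 2.0000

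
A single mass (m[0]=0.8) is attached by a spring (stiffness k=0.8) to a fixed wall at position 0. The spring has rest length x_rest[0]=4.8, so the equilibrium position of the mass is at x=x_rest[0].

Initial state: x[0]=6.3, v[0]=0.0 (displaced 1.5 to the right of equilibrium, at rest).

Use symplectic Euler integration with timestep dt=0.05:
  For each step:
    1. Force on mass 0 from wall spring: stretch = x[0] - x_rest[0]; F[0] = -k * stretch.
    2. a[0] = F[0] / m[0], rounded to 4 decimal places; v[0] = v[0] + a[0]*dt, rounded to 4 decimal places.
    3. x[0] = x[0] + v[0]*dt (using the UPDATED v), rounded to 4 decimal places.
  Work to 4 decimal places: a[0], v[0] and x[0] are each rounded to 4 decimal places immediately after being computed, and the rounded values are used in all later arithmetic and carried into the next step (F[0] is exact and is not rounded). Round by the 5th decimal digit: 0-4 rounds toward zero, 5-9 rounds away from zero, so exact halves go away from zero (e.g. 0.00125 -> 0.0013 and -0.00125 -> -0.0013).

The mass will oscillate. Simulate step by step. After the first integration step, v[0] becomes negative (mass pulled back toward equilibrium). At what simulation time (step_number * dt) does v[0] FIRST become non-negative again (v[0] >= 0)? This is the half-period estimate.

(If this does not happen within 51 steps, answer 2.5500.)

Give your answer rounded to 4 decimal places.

Answer: 2.5500

Derivation:
Step 0: x=[6.3000] v=[0.0000]
Step 1: x=[6.2963] v=[-0.0750]
Step 2: x=[6.2888] v=[-0.1498]
Step 3: x=[6.2776] v=[-0.2242]
Step 4: x=[6.2627] v=[-0.2981]
Step 5: x=[6.2441] v=[-0.3712]
Step 6: x=[6.2219] v=[-0.4434]
Step 7: x=[6.1962] v=[-0.5145]
Step 8: x=[6.1670] v=[-0.5843]
Step 9: x=[6.1344] v=[-0.6527]
Step 10: x=[6.0984] v=[-0.7194]
Step 11: x=[6.0592] v=[-0.7843]
Step 12: x=[6.0168] v=[-0.8473]
Step 13: x=[5.9714] v=[-0.9081]
Step 14: x=[5.9231] v=[-0.9667]
Step 15: x=[5.8720] v=[-1.0229]
Step 16: x=[5.8182] v=[-1.0765]
Step 17: x=[5.7618] v=[-1.1274]
Step 18: x=[5.7030] v=[-1.1755]
Step 19: x=[5.6420] v=[-1.2207]
Step 20: x=[5.5789] v=[-1.2628]
Step 21: x=[5.5138] v=[-1.3017]
Step 22: x=[5.4469] v=[-1.3374]
Step 23: x=[5.3784] v=[-1.3697]
Step 24: x=[5.3085] v=[-1.3986]
Step 25: x=[5.2373] v=[-1.4240]
Step 26: x=[5.1650] v=[-1.4459]
Step 27: x=[5.0918] v=[-1.4642]
Step 28: x=[5.0179] v=[-1.4788]
Step 29: x=[4.9434] v=[-1.4897]
Step 30: x=[4.8686] v=[-1.4969]
Step 31: x=[4.7936] v=[-1.5003]
Step 32: x=[4.7186] v=[-1.5000]
Step 33: x=[4.6438] v=[-1.4959]
Step 34: x=[4.5694] v=[-1.4881]
Step 35: x=[4.4956] v=[-1.4766]
Step 36: x=[4.4225] v=[-1.4614]
Step 37: x=[4.3504] v=[-1.4425]
Step 38: x=[4.2794] v=[-1.4200]
Step 39: x=[4.2097] v=[-1.3940]
Step 40: x=[4.1415] v=[-1.3645]
Step 41: x=[4.0749] v=[-1.3316]
Step 42: x=[4.0101] v=[-1.2953]
Step 43: x=[3.9473] v=[-1.2558]
Step 44: x=[3.8866] v=[-1.2132]
Step 45: x=[3.8282] v=[-1.1675]
Step 46: x=[3.7723] v=[-1.1189]
Step 47: x=[3.7189] v=[-1.0675]
Step 48: x=[3.6682] v=[-1.0134]
Step 49: x=[3.6204] v=[-0.9568]
Step 50: x=[3.5755] v=[-0.8978]
Step 51: x=[3.5337] v=[-0.8366]
v[0] did not become non-negative within 51 steps; using fallback time=2.5500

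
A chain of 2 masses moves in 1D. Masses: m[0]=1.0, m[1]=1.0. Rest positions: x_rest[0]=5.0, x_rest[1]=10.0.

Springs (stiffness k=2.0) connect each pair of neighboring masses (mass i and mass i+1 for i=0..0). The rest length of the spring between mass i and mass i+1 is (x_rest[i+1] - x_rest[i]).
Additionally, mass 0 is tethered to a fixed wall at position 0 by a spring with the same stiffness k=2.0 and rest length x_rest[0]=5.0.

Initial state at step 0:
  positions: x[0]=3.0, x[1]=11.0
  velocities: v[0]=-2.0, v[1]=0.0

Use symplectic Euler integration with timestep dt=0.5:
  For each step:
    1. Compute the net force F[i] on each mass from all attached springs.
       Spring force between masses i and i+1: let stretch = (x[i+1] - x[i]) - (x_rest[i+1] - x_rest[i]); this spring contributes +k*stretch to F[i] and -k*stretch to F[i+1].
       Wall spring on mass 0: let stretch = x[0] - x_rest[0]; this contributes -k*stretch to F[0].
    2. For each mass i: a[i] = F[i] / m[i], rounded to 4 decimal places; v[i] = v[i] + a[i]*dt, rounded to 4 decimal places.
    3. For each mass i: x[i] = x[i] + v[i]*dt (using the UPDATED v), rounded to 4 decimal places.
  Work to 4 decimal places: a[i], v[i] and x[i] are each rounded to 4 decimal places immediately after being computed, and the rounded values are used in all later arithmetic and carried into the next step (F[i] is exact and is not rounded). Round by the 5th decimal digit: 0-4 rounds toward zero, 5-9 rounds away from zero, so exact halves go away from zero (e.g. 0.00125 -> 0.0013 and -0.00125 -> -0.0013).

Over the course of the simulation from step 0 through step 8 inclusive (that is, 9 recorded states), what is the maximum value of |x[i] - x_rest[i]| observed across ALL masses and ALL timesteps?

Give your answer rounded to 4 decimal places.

Answer: 2.4062

Derivation:
Step 0: x=[3.0000 11.0000] v=[-2.0000 0.0000]
Step 1: x=[4.5000 9.5000] v=[3.0000 -3.0000]
Step 2: x=[6.2500 8.0000] v=[3.5000 -3.0000]
Step 3: x=[5.7500 8.1250] v=[-1.0000 0.2500]
Step 4: x=[3.5625 9.5625] v=[-4.3750 2.8750]
Step 5: x=[2.5938 10.5000] v=[-1.9375 1.8750]
Step 6: x=[4.2813 9.9844] v=[3.3749 -1.0312]
Step 7: x=[6.6797 9.1173] v=[4.7967 -1.7343]
Step 8: x=[6.9570 9.5314] v=[0.5546 0.8281]
Max displacement = 2.4062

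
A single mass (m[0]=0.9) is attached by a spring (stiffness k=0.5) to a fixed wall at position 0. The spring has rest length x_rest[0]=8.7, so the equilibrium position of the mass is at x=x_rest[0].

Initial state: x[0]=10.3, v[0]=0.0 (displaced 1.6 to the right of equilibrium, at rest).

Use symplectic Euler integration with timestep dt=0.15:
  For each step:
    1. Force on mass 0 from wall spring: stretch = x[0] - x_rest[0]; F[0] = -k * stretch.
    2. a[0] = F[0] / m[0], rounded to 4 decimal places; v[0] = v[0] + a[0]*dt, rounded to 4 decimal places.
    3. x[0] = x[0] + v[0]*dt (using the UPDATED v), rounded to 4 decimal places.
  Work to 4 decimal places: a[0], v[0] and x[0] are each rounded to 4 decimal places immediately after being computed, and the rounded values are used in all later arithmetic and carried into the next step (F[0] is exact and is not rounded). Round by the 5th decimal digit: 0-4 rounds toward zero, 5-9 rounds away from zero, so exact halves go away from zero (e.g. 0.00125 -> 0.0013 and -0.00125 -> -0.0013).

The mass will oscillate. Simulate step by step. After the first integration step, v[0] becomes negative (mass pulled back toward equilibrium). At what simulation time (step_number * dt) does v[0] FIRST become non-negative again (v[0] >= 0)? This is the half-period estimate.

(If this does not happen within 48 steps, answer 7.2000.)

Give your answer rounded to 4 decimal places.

Answer: 4.3500

Derivation:
Step 0: x=[10.3000] v=[0.0000]
Step 1: x=[10.2800] v=[-0.1333]
Step 2: x=[10.2403] v=[-0.2650]
Step 3: x=[10.1813] v=[-0.3934]
Step 4: x=[10.1038] v=[-0.5168]
Step 5: x=[10.0087] v=[-0.6338]
Step 6: x=[9.8973] v=[-0.7429]
Step 7: x=[9.7709] v=[-0.8427]
Step 8: x=[9.6311] v=[-0.9319]
Step 9: x=[9.4797] v=[-1.0095]
Step 10: x=[9.3185] v=[-1.0745]
Step 11: x=[9.1496] v=[-1.1260]
Step 12: x=[8.9751] v=[-1.1635]
Step 13: x=[8.7971] v=[-1.1864]
Step 14: x=[8.6179] v=[-1.1945]
Step 15: x=[8.4397] v=[-1.1877]
Step 16: x=[8.2648] v=[-1.1660]
Step 17: x=[8.0953] v=[-1.1297]
Step 18: x=[7.9334] v=[-1.0793]
Step 19: x=[7.7811] v=[-1.0154]
Step 20: x=[7.6403] v=[-0.9388]
Step 21: x=[7.5127] v=[-0.8505]
Step 22: x=[7.4000] v=[-0.7516]
Step 23: x=[7.3035] v=[-0.6433]
Step 24: x=[7.2245] v=[-0.5269]
Step 25: x=[7.1639] v=[-0.4039]
Step 26: x=[7.1225] v=[-0.2759]
Step 27: x=[7.1008] v=[-0.1444]
Step 28: x=[7.0991] v=[-0.0111]
Step 29: x=[7.1174] v=[0.1223]
First v>=0 after going negative at step 29, time=4.3500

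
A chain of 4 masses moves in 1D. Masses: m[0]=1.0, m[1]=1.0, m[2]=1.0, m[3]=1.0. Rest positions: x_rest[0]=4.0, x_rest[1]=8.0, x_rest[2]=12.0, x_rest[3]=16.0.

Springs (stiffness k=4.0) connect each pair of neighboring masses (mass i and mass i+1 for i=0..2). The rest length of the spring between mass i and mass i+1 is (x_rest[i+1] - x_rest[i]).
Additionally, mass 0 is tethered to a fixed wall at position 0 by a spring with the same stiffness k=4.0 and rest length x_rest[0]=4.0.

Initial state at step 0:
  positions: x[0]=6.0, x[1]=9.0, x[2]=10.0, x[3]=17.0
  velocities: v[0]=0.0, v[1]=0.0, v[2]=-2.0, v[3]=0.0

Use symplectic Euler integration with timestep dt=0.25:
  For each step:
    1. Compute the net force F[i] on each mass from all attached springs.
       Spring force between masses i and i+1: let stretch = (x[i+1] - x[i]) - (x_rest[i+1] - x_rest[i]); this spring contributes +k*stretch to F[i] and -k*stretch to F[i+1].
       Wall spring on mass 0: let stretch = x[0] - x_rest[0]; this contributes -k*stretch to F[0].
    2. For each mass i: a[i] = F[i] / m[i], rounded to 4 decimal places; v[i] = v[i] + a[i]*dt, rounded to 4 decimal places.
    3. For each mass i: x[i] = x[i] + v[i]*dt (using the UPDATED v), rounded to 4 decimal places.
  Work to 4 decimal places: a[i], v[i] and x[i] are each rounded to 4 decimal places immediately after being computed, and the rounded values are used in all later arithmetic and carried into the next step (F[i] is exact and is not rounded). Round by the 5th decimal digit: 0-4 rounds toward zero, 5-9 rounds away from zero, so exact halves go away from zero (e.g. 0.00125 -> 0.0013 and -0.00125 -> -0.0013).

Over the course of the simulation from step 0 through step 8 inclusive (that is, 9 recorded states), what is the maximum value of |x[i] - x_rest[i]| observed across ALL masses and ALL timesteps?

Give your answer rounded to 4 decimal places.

Step 0: x=[6.0000 9.0000 10.0000 17.0000] v=[0.0000 0.0000 -2.0000 0.0000]
Step 1: x=[5.2500 8.5000 11.0000 16.2500] v=[-3.0000 -2.0000 4.0000 -3.0000]
Step 2: x=[4.0000 7.8125 12.6875 15.1875] v=[-5.0000 -2.7500 6.7500 -4.2500]
Step 3: x=[2.7031 7.3906 13.7813 14.5000] v=[-5.1875 -1.6875 4.3750 -2.7500]
Step 4: x=[1.9023 7.3945 13.4571 14.6328] v=[-3.2031 0.0157 -1.2970 0.5313]
Step 5: x=[1.9990 7.5410 11.9111 15.4717] v=[0.3868 0.5861 -6.1839 3.3556]
Step 6: x=[2.9815 7.3946 10.1628 16.4205] v=[3.9298 -0.5858 -6.9934 3.7950]
Step 7: x=[4.3219 6.8369 9.2868 16.8048] v=[5.3614 -2.2307 -3.5039 1.5373]
Step 8: x=[5.2105 6.2630 9.6779 16.3096] v=[3.5545 -2.2958 1.5642 -1.9807]
Max displacement = 2.7132

Answer: 2.7132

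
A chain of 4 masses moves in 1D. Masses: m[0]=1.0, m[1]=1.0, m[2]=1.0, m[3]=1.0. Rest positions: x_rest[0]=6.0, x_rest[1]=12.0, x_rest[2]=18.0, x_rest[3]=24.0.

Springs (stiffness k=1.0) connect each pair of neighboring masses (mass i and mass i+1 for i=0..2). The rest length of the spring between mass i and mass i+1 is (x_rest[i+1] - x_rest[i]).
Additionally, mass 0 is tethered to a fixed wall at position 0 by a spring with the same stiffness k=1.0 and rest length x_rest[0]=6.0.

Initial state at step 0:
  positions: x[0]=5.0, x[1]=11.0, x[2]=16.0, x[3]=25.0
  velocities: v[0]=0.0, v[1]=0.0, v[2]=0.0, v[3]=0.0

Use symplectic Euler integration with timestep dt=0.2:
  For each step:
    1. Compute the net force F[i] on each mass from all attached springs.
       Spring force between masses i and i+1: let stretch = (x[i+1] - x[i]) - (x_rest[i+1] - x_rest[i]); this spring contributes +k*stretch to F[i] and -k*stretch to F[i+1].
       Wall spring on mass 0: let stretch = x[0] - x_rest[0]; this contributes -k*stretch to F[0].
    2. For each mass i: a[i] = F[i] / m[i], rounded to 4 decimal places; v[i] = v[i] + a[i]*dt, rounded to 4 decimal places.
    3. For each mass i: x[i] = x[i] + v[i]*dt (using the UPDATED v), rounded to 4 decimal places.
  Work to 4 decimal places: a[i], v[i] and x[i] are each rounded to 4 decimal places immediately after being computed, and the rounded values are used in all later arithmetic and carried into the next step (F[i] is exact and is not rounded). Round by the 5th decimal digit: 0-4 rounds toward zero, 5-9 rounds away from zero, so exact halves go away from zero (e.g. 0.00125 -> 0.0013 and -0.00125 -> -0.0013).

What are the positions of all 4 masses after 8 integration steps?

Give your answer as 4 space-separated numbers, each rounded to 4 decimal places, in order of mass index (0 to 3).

Step 0: x=[5.0000 11.0000 16.0000 25.0000] v=[0.0000 0.0000 0.0000 0.0000]
Step 1: x=[5.0400 10.9600 16.1600 24.8800] v=[0.2000 -0.2000 0.8000 -0.6000]
Step 2: x=[5.1152 10.8912 16.4608 24.6512] v=[0.3760 -0.3440 1.5040 -1.1440]
Step 3: x=[5.2168 10.8141 16.8664 24.3348] v=[0.5082 -0.3853 2.0282 -1.5821]
Step 4: x=[5.3337 10.7552 17.3287 23.9596] v=[0.5843 -0.2943 2.3114 -1.8758]
Step 5: x=[5.4541 10.7424 17.7933 23.5592] v=[0.6019 -0.0639 2.3229 -2.0020]
Step 6: x=[5.5678 10.8001 18.2065 23.1682] v=[0.5687 0.2886 2.0659 -1.9552]
Step 7: x=[5.6681 10.9448 18.5219 22.8187] v=[0.5016 0.7234 1.5770 -1.7475]
Step 8: x=[5.7528 11.1815 18.7061 22.5373] v=[0.4233 1.1835 0.9209 -1.4069]

Answer: 5.7528 11.1815 18.7061 22.5373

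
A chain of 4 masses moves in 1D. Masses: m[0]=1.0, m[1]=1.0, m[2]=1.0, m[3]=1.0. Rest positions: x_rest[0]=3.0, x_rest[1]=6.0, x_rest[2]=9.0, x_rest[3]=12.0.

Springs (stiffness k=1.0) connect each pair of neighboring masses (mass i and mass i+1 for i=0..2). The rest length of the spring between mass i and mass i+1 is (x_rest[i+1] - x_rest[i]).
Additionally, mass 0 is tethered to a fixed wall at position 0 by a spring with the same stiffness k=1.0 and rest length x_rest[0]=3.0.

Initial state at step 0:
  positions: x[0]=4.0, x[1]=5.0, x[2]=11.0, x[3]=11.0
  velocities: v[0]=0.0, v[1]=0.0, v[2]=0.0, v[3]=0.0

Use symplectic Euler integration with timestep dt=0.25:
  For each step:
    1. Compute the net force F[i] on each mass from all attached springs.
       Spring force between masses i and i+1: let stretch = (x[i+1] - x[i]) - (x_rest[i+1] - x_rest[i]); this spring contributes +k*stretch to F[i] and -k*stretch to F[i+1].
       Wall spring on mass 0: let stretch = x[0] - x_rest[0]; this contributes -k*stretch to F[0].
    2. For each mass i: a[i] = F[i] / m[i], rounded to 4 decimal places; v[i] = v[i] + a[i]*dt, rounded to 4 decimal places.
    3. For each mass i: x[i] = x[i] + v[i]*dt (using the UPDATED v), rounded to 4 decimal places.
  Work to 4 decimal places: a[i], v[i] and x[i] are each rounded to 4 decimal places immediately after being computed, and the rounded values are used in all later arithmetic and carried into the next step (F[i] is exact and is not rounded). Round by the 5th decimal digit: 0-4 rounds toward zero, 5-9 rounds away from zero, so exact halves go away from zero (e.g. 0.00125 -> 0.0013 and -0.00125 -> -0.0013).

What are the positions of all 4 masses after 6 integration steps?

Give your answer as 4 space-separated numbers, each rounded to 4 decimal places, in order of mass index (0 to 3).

Answer: 2.3276 7.6217 7.3516 13.0081

Derivation:
Step 0: x=[4.0000 5.0000 11.0000 11.0000] v=[0.0000 0.0000 0.0000 0.0000]
Step 1: x=[3.8125 5.3125 10.6250 11.1875] v=[-0.7500 1.2500 -1.5000 0.7500]
Step 2: x=[3.4805 5.8633 9.9531 11.5274] v=[-1.3281 2.2031 -2.6875 1.3594]
Step 3: x=[3.0799 6.5208 9.1240 11.9564] v=[-1.6025 2.6299 -3.3164 1.7158]
Step 4: x=[2.7018 7.1259 8.3092 12.3958] v=[-1.5123 2.4205 -3.2591 1.7577]
Step 5: x=[2.4314 7.5285 7.6759 12.7673] v=[-1.0817 1.6103 -2.5333 1.4861]
Step 6: x=[2.3276 7.6217 7.3516 13.0081] v=[-0.4153 0.3729 -1.2973 0.9633]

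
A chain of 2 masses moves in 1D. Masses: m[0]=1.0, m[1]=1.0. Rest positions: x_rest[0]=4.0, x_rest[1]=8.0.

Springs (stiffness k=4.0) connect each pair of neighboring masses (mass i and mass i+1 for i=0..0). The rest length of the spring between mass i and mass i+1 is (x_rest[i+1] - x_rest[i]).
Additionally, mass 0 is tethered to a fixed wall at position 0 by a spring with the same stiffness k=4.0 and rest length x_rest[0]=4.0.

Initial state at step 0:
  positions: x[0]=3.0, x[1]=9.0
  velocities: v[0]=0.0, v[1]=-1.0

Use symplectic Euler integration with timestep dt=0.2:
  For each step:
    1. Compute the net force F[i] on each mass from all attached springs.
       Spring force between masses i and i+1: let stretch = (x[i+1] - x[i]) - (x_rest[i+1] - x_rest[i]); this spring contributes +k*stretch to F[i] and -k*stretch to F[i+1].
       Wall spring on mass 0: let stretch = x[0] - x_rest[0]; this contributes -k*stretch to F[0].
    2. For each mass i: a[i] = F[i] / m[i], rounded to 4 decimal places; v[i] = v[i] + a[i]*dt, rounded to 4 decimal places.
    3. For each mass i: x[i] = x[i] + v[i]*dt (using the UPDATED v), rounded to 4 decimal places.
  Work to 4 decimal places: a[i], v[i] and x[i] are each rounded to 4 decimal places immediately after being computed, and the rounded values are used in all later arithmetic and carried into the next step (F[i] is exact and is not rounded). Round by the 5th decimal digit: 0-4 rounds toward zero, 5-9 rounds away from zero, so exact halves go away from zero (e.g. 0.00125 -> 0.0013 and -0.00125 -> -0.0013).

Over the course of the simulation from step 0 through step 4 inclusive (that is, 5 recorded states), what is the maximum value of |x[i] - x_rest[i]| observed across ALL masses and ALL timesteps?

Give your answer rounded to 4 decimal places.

Step 0: x=[3.0000 9.0000] v=[0.0000 -1.0000]
Step 1: x=[3.4800 8.4800] v=[2.4000 -2.6000]
Step 2: x=[4.2032 7.8000] v=[3.6160 -3.4000]
Step 3: x=[4.8294 7.1845] v=[3.1309 -3.0774]
Step 4: x=[5.0597 6.8322] v=[1.1515 -1.7615]
Max displacement = 1.1678

Answer: 1.1678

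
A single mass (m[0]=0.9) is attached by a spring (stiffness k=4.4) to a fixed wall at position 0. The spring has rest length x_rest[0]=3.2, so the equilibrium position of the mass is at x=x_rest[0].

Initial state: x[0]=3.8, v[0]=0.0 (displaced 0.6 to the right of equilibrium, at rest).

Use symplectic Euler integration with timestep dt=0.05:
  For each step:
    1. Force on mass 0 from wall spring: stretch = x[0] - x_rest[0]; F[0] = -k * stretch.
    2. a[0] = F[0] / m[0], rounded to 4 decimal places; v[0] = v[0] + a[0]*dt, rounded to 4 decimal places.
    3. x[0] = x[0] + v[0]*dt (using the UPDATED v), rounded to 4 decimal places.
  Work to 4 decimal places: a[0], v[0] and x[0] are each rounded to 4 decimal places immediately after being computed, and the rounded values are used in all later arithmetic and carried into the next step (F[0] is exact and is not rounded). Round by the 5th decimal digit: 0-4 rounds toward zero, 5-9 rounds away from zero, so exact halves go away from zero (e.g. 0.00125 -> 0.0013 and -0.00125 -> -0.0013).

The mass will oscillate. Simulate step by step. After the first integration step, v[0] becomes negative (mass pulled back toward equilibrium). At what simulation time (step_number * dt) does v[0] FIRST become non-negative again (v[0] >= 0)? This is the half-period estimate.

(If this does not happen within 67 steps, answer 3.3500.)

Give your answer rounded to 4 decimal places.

Step 0: x=[3.8000] v=[0.0000]
Step 1: x=[3.7927] v=[-0.1467]
Step 2: x=[3.7781] v=[-0.2916]
Step 3: x=[3.7565] v=[-0.4329]
Step 4: x=[3.7281] v=[-0.5689]
Step 5: x=[3.6932] v=[-0.6980]
Step 6: x=[3.6523] v=[-0.8186]
Step 7: x=[3.6058] v=[-0.9292]
Step 8: x=[3.5544] v=[-1.0284]
Step 9: x=[3.4987] v=[-1.1150]
Step 10: x=[3.4393] v=[-1.1880]
Step 11: x=[3.3770] v=[-1.2465]
Step 12: x=[3.3125] v=[-1.2898]
Step 13: x=[3.2466] v=[-1.3173]
Step 14: x=[3.1802] v=[-1.3287]
Step 15: x=[3.1140] v=[-1.3239]
Step 16: x=[3.0489] v=[-1.3029]
Step 17: x=[2.9856] v=[-1.2660]
Step 18: x=[2.9249] v=[-1.2136]
Step 19: x=[2.8676] v=[-1.1464]
Step 20: x=[2.8143] v=[-1.0651]
Step 21: x=[2.7658] v=[-0.9708]
Step 22: x=[2.7226] v=[-0.8647]
Step 23: x=[2.6852] v=[-0.7480]
Step 24: x=[2.6541] v=[-0.6222]
Step 25: x=[2.6297] v=[-0.4888]
Step 26: x=[2.6122] v=[-0.3494]
Step 27: x=[2.6019] v=[-0.2057]
Step 28: x=[2.5989] v=[-0.0595]
Step 29: x=[2.6033] v=[0.0874]
First v>=0 after going negative at step 29, time=1.4500

Answer: 1.4500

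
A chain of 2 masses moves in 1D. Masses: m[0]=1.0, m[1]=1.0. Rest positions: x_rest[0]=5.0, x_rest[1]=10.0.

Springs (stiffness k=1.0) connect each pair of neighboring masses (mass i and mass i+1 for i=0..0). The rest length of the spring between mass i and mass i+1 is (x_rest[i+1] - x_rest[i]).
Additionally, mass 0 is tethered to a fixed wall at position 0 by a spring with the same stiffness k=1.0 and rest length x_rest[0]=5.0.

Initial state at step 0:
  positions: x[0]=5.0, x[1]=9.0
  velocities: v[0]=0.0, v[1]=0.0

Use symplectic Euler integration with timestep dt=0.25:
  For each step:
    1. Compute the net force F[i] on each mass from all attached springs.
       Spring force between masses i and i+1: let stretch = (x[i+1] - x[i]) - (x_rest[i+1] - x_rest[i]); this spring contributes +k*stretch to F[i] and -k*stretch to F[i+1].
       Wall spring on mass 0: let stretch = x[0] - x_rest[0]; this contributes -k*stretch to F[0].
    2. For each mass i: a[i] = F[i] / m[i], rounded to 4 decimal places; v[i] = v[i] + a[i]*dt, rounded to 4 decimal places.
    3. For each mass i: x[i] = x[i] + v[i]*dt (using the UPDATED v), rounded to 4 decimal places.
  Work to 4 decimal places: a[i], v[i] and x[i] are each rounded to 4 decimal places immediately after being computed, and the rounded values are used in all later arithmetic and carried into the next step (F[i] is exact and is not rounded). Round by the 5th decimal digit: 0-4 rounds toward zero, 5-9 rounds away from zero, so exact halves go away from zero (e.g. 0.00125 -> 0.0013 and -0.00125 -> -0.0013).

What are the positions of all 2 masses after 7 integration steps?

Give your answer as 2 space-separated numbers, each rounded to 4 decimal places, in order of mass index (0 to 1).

Step 0: x=[5.0000 9.0000] v=[0.0000 0.0000]
Step 1: x=[4.9375 9.0625] v=[-0.2500 0.2500]
Step 2: x=[4.8242 9.1797] v=[-0.4531 0.4688]
Step 3: x=[4.6816 9.3372] v=[-0.5703 0.6299]
Step 4: x=[4.5374 9.5162] v=[-0.5768 0.7160]
Step 5: x=[4.4208 9.6965] v=[-0.4665 0.7213]
Step 6: x=[4.3576 9.8596] v=[-0.2528 0.6524]
Step 7: x=[4.3659 9.9913] v=[0.0333 0.5269]

Answer: 4.3659 9.9913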